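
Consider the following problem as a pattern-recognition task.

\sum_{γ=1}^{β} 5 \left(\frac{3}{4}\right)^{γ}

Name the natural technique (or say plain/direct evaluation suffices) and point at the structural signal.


Diagnosis: the geometric series formula — each term is \frac{3}{4} times the previous one, so the geometric-series formula applies directly.


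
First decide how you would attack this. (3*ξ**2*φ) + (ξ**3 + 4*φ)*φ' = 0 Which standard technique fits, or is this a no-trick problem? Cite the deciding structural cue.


Verdict: the exact-equation method — the compatibility test passes: the φ-derivative of 3*ξ**2*φ matches the ξ-derivative of ξ**3 + 4*φ, so integrate a potential.


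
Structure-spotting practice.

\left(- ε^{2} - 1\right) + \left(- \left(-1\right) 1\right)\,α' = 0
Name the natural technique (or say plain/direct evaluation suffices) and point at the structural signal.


Method: no special technique — solved for the derivative, α never appears on the right — this is a direct integration in ε, not a differential-equations problem at heart.


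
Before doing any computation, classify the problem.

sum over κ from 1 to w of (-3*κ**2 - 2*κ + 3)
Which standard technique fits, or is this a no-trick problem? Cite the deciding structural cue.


Verdict: no special technique — no cancellation, no constant ratio, no binomial weights — just polynomial terms summed directly.


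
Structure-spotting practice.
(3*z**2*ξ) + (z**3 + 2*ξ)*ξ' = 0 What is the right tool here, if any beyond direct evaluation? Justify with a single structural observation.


Best approach: the exact-equation method — because the two cross partials coincide, the form is conservative as written — recover its potential in (z, ξ).


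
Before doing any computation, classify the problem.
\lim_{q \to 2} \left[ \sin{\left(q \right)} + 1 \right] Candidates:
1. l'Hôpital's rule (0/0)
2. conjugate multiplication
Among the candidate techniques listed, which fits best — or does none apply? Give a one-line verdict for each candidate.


Verdict: no special technique — no vanishing denominator and no indeterminate clash at the point — evaluation is immediate.
- l'Hôpital's rule (0/0): evaluation at the point is determinate, so the rule has nothing to repair.
- conjugate multiplication: there are no radicals in tension whose conjugate would simplify matters.


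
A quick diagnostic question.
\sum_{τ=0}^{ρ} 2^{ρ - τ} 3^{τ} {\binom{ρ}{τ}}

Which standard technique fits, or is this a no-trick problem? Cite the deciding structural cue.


Diagnosis: the binomial theorem — terms weighting {\binom{ρ}{τ}} against matched powers of 3 and 2 reassemble into (3 + 2)^ρ by the binomial theorem.


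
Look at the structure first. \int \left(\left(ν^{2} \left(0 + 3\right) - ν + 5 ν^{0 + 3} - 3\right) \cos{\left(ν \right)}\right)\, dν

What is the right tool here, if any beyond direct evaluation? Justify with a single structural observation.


Technique: integration by parts — the integrand splits as (ν^{2} \left(0 + 3\right) - ν + 5 ν^{0 + 3} - 3) times \cos{\left(ν \right)} — repeatedly differentiating the polynomial part kills it, which is the parts ladder.


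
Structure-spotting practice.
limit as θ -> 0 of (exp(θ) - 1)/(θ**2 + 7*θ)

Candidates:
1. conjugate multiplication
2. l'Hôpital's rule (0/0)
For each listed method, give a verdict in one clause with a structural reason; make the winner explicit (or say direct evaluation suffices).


Method: l'Hôpital's rule (0/0) — plug in 0: top and bottom both hit zero, so differentiate each and retry. A local series expansion at the point resolves it as well; the rule is the packaged version of that step.
- conjugate multiplication — rationalization has no target — no divergent radical difference appears.
- l'Hôpital's rule (0/0) — yes, a natural case for it.


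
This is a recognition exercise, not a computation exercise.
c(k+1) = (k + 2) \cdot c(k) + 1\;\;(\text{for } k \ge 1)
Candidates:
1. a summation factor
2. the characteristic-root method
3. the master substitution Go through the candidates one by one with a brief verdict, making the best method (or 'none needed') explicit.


Diagnosis: a summation factor — one-term recursion with variable weight k + 2 is solved by product normalization, not by root-finding.
- a summation factor: a fit — the right tool for this form.
- the characteristic-root method — the coefficients change with the index, which the root method cannot absorb.
- the master substitution — the recursive argument is a shift of the index, not a fixed fraction of it.


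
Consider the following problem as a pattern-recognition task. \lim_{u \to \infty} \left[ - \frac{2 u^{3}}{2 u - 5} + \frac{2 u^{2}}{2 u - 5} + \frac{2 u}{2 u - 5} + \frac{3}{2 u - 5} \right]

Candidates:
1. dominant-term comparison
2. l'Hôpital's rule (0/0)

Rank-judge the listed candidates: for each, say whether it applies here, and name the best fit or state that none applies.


Technique: dominant-term comparison — at large u only the top-degree terms survive; compare the leading terms and the limit falls out.
- dominant-term comparison — applies; the problem has the shape this method handles.
- l'Hôpital's rule (0/0) — as a single quotient the expression runs to ∞/∞ at the limit point — an at-infinity form of the rule would apply, though the leading-growth comparison is the direct reading.


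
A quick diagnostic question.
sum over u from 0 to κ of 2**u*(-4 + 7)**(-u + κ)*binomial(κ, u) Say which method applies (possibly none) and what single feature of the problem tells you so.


Diagnosis: the binomial theorem — binomial coefficients against complementary powers of 2 and (-4 + 7): recognize the binomial expansion and resum.


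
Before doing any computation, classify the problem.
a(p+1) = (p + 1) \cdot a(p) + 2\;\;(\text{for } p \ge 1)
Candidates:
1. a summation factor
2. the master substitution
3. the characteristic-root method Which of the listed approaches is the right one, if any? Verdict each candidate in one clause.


Method: a summation factor — an index-dependent multiplier p + 1 rules out characteristic roots; a summation factor converts it to a pure difference.
- a summation factor: yes, a natural case for it.
- the master substitution: no fixed divisor shrinks the index between calls.
- the characteristic-root method: the coefficients vary with the index, breaking the constant-coefficient structure the method needs.


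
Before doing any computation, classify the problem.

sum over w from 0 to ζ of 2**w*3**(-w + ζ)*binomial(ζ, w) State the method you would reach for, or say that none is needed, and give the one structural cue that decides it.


Diagnosis: the binomial theorem — the summand is term w of a binomial expansion in 2 and 3; the whole sum is a single power.


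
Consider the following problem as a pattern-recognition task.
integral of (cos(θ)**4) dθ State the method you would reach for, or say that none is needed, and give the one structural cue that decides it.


Diagnosis: a trigonometric identity — the exponent on cos(θ)**4 is even — the power-reduction identity is the standard preprocessing step.


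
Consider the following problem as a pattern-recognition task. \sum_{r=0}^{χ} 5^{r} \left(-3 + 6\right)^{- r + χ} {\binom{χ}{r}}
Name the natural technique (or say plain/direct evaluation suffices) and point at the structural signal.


Method: the binomial theorem — binomial coefficients against complementary powers of 5 and (-3 + 6): recognize the binomial expansion and resum.


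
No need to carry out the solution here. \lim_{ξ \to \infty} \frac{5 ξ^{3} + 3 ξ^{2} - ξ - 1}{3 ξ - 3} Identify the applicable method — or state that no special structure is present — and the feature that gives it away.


Method: dominant-term comparison — as ξ grows, only the highest-degree terms matter — compare leading terms and read the limit off. Differentiating the expression as a single quotient would eventually settle it as well; matching dominant growth settles it immediately.


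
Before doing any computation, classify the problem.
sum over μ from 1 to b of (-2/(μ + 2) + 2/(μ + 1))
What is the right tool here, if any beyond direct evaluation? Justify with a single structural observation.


Verdict: telescoping — the piece each term subtracts is 2/(μ + 1) advanced by one index, and it reappears with a plus sign leading the following term — the sum collapses to its boundary terms.


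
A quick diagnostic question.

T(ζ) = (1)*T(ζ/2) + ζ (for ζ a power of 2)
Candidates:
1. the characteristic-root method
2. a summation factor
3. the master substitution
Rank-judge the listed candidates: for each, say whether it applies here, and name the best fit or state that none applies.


Technique: the master substitution — treat m = log base 2 of ζ as the new clock: one recursion step advances m by one while ζ scales by 2.
- the characteristic-root method — a divided-index call is not the fixed-shift linear shape that characteristic roots solve.
- a summation factor: the recursion divides its index rather than shifting it — there is no previous-term chain for a summation factor to telescope.
- the master substitution: a fit — the right tool for this form.


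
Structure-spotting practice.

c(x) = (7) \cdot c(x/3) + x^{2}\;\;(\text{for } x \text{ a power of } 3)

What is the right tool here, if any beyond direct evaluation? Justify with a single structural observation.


Technique: the master substitution — treat m = log base 3 of x as the new clock: one recursion step advances m by one while x scales by 3.


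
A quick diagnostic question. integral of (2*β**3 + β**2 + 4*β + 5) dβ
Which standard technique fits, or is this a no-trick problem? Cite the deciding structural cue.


Method: no special technique — a term-by-term power-rule job in β; no substitution or rearrangement earns its keep here.


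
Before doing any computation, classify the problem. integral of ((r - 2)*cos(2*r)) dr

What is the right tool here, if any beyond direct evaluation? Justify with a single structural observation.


Best approach: integration by parts — a polynomial factor r - 2 multiplies cos(2*r); differentiating r - 2 lowers its degree while cos(2*r) integrates cleanly, so parts wins.


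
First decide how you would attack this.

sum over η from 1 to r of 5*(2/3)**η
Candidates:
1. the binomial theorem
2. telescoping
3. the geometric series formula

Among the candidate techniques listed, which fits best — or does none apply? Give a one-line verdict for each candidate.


Best approach: the geometric series formula — the ratio of consecutive terms is the constant 2/3, independent of the index — a geometric sum.
- the binomial theorem: no binomial coefficients pair up with complementary powers here.
- telescoping: neither a shifted-difference shape nor integer-spaced poles are present.
- the geometric series formula — yes, a natural case for it.


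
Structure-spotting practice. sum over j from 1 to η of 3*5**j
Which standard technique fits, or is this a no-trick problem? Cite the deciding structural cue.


Method: the geometric series formula — the ratio of consecutive terms is the constant 5, independent of the index — a geometric sum.


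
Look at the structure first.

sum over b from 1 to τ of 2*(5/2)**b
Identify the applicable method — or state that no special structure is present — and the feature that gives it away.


Technique: the geometric series formula — the ratio of consecutive terms is the constant 5/2, independent of the index — a geometric sum.


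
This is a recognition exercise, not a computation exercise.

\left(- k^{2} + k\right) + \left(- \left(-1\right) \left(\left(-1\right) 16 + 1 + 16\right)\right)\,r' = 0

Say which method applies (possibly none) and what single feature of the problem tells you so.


Technique: no special technique — solved for the derivative, no r appears — this is antidifferentiation in k wearing ODE clothing.


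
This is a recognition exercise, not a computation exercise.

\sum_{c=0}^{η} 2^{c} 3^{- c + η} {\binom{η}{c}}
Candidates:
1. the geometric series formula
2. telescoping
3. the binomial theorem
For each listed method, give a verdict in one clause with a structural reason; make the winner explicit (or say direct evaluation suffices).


Technique: the binomial theorem — terms weighting {\binom{η}{c}} against matched powers of 2 and 3 reassemble into (2 + 3)^η by the binomial theorem.
- the geometric series formula — the term-to-term ratio drifts with the index — the one thing the geometric formula cannot absorb.
- telescoping — in the displayed form, no term reappears at a neighboring index to cancel against.
- the binomial theorem — yes — fits the structure here.


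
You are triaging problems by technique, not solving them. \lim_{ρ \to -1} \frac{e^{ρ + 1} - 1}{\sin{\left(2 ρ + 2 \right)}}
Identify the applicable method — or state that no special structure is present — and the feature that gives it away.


Verdict: l'Hôpital's rule (0/0) — numerator and denominator both vanish at -1 — a genuine 0/0 form, which is exactly when l'Hôpital applies. One could equally expand both pieces locally and compare leading terms; the rule does that in one stroke.


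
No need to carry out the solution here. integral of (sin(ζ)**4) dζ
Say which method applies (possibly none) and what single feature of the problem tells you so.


Method: a trigonometric identity — sin(ζ)**4 is the textbook power-reduction case — identities first, antiderivatives second.


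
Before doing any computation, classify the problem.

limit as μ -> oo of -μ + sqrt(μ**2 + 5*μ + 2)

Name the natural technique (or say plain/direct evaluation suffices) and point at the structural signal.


Method: conjugate multiplication — divergence minus divergence hides a finite answer — expose it by pairing sqrt(μ**2 + 5*μ + 2) - μ with its conjugate.


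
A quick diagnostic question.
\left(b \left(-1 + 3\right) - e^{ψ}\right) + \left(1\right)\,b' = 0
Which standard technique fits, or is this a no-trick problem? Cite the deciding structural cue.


Method: a linear integrating factor — linear in the unknown with genuine forcing: multiply through by the exponential of the integrated coefficient and the left side closes into one derivative.


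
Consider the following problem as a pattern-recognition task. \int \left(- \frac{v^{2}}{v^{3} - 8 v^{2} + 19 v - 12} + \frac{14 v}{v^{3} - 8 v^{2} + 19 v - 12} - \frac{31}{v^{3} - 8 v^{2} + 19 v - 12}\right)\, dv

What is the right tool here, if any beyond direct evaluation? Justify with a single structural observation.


Technique: partial fractions — v^{3} - 8 v^{2} + 19 v - 12 splits into linear pieces, so the quotient is a sum of simple fractions — decompose before integrating.


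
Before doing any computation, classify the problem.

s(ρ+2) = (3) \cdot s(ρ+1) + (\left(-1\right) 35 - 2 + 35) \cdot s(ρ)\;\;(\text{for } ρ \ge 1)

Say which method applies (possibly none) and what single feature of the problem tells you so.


Technique: the characteristic-root method — linear, homogeneous, constant coefficients: solutions of the form r^ρ exist — find the roots of the characteristic polynomial.


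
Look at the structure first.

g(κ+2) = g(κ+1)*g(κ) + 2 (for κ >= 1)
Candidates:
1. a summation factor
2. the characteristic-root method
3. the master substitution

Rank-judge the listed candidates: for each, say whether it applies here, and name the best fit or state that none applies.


Verdict: no special technique — a nonlinear dependence on earlier terms breaks linearity, and with it every superposition-based closed form.
- a summation factor: the recursion is nonlinear — outside the first-order linear family a summation factor addresses.
- the characteristic-root method — nonlinearity rules out exponential-mode superposition from the start.
- the master substitution — this is shift-type recursion, outside the divide-and-conquer template.


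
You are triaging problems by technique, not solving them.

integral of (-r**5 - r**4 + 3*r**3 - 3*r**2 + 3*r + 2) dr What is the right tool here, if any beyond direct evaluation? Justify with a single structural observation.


Best approach: no special technique — the integrand is a sum of constant multiples of powers of r — integrate term by term.


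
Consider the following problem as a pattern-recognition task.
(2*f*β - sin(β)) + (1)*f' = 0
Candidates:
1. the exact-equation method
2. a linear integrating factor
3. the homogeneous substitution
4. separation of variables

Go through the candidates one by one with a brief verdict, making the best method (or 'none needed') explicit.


Method: a linear integrating factor — linear in the unknown with genuine forcing: multiply through by the exponential of the integrated coefficient and the left side closes into one derivative.
- the exact-equation method: the mixed-partials test fails on this split — it is not an exact differential as presented.
- a linear integrating factor — a fit — the right tool for this form.
- the homogeneous substitution: the slope does not depend on the ratio of the variables alone.
- separation of variables — no algebra isolates the independent variable on one side and the unknown on the other.


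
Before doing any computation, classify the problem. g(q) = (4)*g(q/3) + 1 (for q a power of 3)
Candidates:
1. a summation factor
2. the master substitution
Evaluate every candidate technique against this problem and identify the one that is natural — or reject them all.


Method: the master substitution — the argument shrinks by the factor 3, so measure the index on a logarithmic scale and the recursion becomes a shift.
- a summation factor — the recursion divides its index rather than shifting it — there is no previous-term chain for a summation factor to telescope.
- the master substitution — applicable, and directly so.


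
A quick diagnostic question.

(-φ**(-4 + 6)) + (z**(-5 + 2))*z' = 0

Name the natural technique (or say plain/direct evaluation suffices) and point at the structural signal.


Technique: separation of variables — all dependence on the two variables factors apart, the defining separable shape. The equation is exact as it stands too — a potential function exists — though separation reads the split structure directly.


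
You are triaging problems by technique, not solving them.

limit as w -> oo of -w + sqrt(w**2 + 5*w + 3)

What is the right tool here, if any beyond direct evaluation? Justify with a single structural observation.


Best approach: conjugate multiplication — infinity minus infinity with a radical in play — multiply by the conjugate so the divergences of sqrt(w**2 + 5*w + 3) and w annihilate.


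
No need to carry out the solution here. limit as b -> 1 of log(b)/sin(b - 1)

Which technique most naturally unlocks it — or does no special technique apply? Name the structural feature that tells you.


Diagnosis: l'Hôpital's rule (0/0) — numerator and denominator both vanish at 1 — a genuine 0/0 form, which is exactly when l'Hôpital applies. A local series expansion at the point resolves it as well; the rule is the packaged version of that step.


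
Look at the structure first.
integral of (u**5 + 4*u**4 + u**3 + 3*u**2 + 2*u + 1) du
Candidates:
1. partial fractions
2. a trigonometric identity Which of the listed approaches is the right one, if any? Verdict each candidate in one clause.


Best approach: no special technique — nothing composite, nothing rational, nothing trigonometric — each constant-multiple power of u integrates by the power rule alone.
- partial fractions — there is no rational-function structure to decompose.
- a trigonometric identity — no sine or cosine appears, so there is nothing for a trigonometric identity to act on.


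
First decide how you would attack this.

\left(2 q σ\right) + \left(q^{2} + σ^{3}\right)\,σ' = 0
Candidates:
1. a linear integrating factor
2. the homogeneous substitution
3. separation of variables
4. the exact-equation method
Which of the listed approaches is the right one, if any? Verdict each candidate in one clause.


Diagnosis: the exact-equation method — the mixed-partials test passes for 2 q σ and q^{2} + σ^{3}, so a potential function exists as presented.
- a linear integrating factor: the unknown enters nonlinearly (through a power, a denominator, or a transcendental function), which the linear integrating-factor recipe cannot absorb as-is — any repair would come from a preliminary substitution, not the factor.
- the homogeneous substitution: the ratio substitution does not collapse this equation.
- separation of variables: the two dependences are entangled, not a clean product of one-variable pieces.
- the exact-equation method: applicable, and directly so.


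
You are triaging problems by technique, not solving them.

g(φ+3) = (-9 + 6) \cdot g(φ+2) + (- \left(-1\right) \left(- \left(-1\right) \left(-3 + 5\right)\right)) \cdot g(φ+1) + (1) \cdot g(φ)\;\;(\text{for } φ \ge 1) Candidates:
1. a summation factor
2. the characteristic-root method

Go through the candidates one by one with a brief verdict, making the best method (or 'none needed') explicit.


Diagnosis: the characteristic-root method — constant coefficients and linearity mean the ansatz r^φ reduces it to solving the characteristic polynomial.
- a summation factor — a summation factor telescopes one-step recursions; this one carries higher-order memory.
- the characteristic-root method — yes, a natural case for it.


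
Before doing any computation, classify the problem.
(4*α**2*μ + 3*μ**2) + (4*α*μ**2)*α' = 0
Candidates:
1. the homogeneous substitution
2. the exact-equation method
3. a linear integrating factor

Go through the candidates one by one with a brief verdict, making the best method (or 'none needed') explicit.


Method: the exact-equation method — this form is already the differential of something: the matching mixed partials of 4*α**2*μ + 3*μ**2 and 4*α*μ**2 prove it.
- the homogeneous substitution: the slope does not depend on the ratio of the variables alone.
- the exact-equation method — yes, a natural case for it.
- a linear integrating factor: the unknown enters nonlinearly (through a power, a denominator, or a transcendental function), which the linear integrating-factor recipe cannot absorb as-is — any repair would come from a preliminary substitution, not the factor.


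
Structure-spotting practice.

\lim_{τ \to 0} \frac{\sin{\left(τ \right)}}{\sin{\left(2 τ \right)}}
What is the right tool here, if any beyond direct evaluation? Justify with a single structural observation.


Technique: l'Hôpital's rule (0/0) — plug in 0: top and bottom both hit zero, so differentiate each and retry. A first-order expansion at the point is an equally standard path; the rule packages it.


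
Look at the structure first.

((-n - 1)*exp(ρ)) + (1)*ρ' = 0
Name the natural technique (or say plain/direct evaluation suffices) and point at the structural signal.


Method: separation of variables — one side of the product carries the independent variable, the other the unknown — the textbook separation shape.


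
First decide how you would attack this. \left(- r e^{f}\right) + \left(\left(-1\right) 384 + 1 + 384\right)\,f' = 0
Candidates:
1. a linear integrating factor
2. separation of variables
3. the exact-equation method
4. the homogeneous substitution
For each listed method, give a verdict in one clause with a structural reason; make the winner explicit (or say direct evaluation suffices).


Diagnosis: separation of variables — solved for the derivative, the right side splits multiplicatively into a function of each variable alone — divide and integrate each side.
- a linear integrating factor: a nonlinear term in the unknown puts this outside the integrating-factor template.
- separation of variables — applicable, and directly so.
- the exact-equation method — the mixed-partials test fails on this split — it is not an exact differential as presented.
- the homogeneous substitution: the slope is not a function of the ratio of the variables alone.


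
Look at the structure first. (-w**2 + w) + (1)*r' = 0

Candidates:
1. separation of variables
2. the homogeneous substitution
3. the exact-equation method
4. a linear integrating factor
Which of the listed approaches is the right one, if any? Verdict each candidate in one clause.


Best approach: no special technique — with r absent the equation is not coupled at all: direct integration in w.
- separation of variables: any separation here is vacuous (nothing depends on the unknown); direct integration is the honest label.
- the homogeneous substitution: the ratio of the variables does not determine the slope.
- the exact-equation method: with the unknown absent from both coefficients, the cross-partial test holds emptily — nothing for the exact method to work on.
- a linear integrating factor: with the unknown absent the integrating factor is a formality; direct integration is the working structure.


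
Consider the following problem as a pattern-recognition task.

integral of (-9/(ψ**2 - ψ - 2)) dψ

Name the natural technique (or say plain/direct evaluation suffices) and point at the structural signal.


Best approach: partial fractions — the integrand is a proper rational function and its denominator ψ**2 - ψ - 2 factors into distinct pieces, so it splits into simple fractions.


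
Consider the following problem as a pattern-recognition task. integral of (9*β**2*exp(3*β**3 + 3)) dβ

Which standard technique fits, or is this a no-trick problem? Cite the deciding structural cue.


Best approach: u-substitution — the only nontrivial dependence routes through 3*β**3 + 3, whose derivative supplies the leftover factor up to a constant multiple — u = 3*β**3 + 3 flattens it.


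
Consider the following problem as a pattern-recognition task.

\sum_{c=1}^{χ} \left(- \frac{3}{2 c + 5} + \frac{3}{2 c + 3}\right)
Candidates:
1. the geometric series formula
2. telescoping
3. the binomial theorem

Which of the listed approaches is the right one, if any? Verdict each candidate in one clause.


Verdict: telescoping — the summand is built as \frac{3}{2 c + 3} minus its own successor — adjacent terms annihilate down the line.
- the geometric series formula — dividing successive terms gives an index-dependent quantity, not a constant.
- telescoping — applicable, and directly so.
- the binomial theorem — there is no pair of bases whose matched powers would reassemble into a single binomial power.


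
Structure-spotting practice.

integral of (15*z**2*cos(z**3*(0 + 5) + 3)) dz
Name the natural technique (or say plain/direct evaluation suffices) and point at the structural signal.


Diagnosis: u-substitution — collected, the integrand has one factor that is, up to a constant, the derivative of an inner expression the rest depends on — substitute for that inner expression.


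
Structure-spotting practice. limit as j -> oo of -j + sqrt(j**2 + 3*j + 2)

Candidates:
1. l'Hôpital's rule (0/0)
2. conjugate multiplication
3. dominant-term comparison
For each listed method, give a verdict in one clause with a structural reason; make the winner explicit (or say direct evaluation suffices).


Diagnosis: conjugate multiplication — infinity minus infinity with a radical in play — multiply by the conjugate so the divergences of sqrt(j**2 + 3*j + 2) and j annihilate.
- l'Hôpital's rule (0/0) — no quotient structure at all: the clash is ∞ minus ∞, which rationalizing converts into a tractable ratio.
- conjugate multiplication — applies; the problem has the shape this method handles.
- dominant-term comparison: this is not a rational comparison of growth rates at infinity.


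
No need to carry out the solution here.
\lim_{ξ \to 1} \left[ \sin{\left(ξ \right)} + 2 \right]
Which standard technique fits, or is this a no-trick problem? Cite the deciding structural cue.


Diagnosis: no special technique — no denominator vanishes and nothing blows up at 1: direct substitution is the whole computation.


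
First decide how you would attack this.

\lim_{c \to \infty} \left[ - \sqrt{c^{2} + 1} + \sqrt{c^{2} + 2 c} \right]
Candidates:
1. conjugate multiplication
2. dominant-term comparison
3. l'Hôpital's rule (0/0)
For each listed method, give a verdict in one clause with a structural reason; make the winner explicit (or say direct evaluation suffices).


Method: conjugate multiplication — two divergent pieces with a minus sign between them and a radical in the mix: rationalize \sqrt{c^{2} + 2 c} - \sqrt{c^{2} + 1} before any limit law applies.
- conjugate multiplication: applicable, and directly so.
- dominant-term comparison — this limit is not decided by comparing polynomial growth at infinity.
- l'Hôpital's rule (0/0): substitution produces ∞ − ∞ rather than a vanishing quotient; the rule needs a 0/0 ratio to act on.


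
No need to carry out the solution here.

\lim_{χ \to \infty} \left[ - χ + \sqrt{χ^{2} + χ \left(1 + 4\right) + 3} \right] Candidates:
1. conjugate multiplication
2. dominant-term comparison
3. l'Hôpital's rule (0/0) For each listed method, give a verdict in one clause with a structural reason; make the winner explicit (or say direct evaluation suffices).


Diagnosis: conjugate multiplication — neither \sqrt{χ^{2} + χ \left(1 + 4\right) + 3} nor χ converges alone, so rewrite their difference as a conjugate-rationalized quotient first.
- conjugate multiplication: a fit — the right tool for this form.
- dominant-term comparison: this limit is not decided by comparing leading-term growth at infinity.
- l'Hôpital's rule (0/0) — no quotient structure at all: the clash is ∞ minus ∞, which rationalizing converts into a tractable ratio.


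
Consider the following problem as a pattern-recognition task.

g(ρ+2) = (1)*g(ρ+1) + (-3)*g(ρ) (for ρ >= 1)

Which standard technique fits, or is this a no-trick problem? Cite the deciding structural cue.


Technique: the characteristic-root method — try a geometric ansatz r^ρ: constant coefficients turn the recurrence into one polynomial equation in r.


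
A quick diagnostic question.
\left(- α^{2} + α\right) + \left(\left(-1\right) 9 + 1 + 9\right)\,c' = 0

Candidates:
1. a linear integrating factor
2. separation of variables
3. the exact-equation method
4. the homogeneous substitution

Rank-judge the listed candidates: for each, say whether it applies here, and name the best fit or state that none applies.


Diagnosis: no special technique — with c absent the equation is not coupled at all: direct integration in α.
- a linear integrating factor: the linear template holds only trivially here (the unknown is absent, so the coefficient is zero) — the method is not the natural label.
- separation of variables: separation is only trivially available — with the unknown absent from the slope this is a direct integration, not a separation problem.
- the exact-equation method — with the unknown absent from both coefficients, the cross-partial test holds emptily — nothing for the exact method to work on.
- the homogeneous substitution — solved for the derivative, the right side changes under joint scaling of the two variables.


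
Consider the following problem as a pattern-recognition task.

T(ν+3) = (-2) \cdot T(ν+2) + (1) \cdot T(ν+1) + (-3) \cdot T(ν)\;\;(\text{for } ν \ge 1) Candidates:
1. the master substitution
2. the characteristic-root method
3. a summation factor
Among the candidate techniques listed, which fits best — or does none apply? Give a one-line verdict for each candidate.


Verdict: the characteristic-root method — linear, homogeneous, constant coefficients: solutions of the form r^ν exist — find the roots of the characteristic polynomial.
- the master substitution — with no divided-index recursive call, reindexing by powers of a base buys nothing.
- the characteristic-root method: applicable, and directly so.
- a summation factor — the recurrence reaches back more than one step, outside the first-order family a summation factor normalizes.


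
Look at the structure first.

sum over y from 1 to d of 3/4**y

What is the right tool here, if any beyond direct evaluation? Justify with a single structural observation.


Diagnosis: the geometric series formula — consecutive terms stand in a fixed index-free ratio — the geometric sum formula closes it.


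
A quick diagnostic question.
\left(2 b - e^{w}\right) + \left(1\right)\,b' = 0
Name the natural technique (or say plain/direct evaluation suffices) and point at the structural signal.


Best approach: a linear integrating factor — the unknown enters only to the first power against a nonzero forcing term — the integrating-factor template applies directly.


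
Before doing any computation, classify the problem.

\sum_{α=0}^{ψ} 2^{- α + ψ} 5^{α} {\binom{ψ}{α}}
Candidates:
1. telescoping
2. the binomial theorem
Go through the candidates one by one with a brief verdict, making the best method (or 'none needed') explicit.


Method: the binomial theorem — binomial coefficients against complementary powers of 5 and 2: recognize the binomial expansion and resum.
- telescoping: writing out consecutive terms as given produces no pairwise cancellation.
- the binomial theorem — applies; the problem has the shape this method handles.


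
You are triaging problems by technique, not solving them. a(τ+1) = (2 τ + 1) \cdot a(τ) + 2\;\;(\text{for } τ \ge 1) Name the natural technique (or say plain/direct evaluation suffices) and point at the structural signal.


Diagnosis: a summation factor — rescale the sequence by the product of the weights 2 τ + 1 so far — the recurrence collapses to a plain running sum.


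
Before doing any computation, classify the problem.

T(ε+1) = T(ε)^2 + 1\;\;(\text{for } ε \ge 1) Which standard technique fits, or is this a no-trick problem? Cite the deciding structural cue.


Verdict: no special technique — a nonlinear dependence on earlier terms breaks linearity, and with it every superposition-based closed form.


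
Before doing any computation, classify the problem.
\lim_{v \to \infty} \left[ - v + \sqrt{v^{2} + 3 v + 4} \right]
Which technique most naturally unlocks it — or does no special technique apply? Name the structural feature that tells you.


Technique: conjugate multiplication — two divergent pieces with a minus sign between them and a radical in the mix: rationalize \sqrt{v^{2} + 3 v + 4} - v before any limit law applies.


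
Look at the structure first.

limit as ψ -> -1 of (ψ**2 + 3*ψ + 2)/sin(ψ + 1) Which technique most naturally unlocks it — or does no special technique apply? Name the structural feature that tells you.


Method: l'Hôpital's rule (0/0) — both numerator and denominator vanish at -1: the genuine 0/0 indeterminate that l'Hôpital exists for. A first-order expansion at the point is an equally standard path; the rule packages it.


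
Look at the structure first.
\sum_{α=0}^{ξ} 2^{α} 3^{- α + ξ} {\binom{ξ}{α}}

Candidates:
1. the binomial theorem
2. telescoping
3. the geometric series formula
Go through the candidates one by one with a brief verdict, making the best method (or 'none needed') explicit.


Method: the binomial theorem — binomial coefficients against complementary powers of 2 and 3: recognize the binomial expansion and resum.
- the binomial theorem — yes, a natural case for it.
- telescoping: the terms as presented offer no neighboring cancellation — a telescoping rewrite may exist, but the displayed structure does not hand one over.
- the geometric series formula: the term-to-term ratio drifts with the index — the one thing the geometric formula cannot absorb.


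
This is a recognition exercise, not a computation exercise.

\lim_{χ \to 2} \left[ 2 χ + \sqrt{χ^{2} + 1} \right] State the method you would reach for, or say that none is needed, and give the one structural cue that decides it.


Method: no special technique — the expression is continuous at 2 — substitute and evaluate; no indeterminate form appears.


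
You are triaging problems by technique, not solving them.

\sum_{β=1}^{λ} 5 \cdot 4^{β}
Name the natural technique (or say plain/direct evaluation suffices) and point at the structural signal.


Diagnosis: the geometric series formula — the ratio of consecutive terms is the constant 4, independent of the index — a geometric sum.


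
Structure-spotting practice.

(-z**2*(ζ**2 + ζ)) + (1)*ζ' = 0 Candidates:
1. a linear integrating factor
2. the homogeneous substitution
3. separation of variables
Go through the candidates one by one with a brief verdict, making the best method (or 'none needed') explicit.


Method: separation of variables — all dependence on the two variables factors apart, the defining separable shape. A Bernoulli substitution applies to this equation as given; separation takes the same equation in its displayed form.
- a linear integrating factor: the unknown enters nonlinearly (through a power, a denominator, or a transcendental function), which the linear integrating-factor recipe cannot absorb as-is — any repair would come from a preliminary substitution, not the factor.
- the homogeneous substitution: the slope changes under joint rescaling, failing the degree-zero test.
- separation of variables — yes — fits the structure here.


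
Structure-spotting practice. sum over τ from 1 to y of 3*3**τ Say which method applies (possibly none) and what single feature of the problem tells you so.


Diagnosis: the geometric series formula — check a ratio of consecutive terms: it is 3, independent of the index, so the geometric formula closes the sum.


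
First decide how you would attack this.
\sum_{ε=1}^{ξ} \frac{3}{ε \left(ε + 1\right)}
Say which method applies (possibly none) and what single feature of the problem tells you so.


Technique: telescoping — one partial-fraction pass turns \frac{3}{ε \left(ε + 1\right)} into a shifted difference, and shifted differences telescope.


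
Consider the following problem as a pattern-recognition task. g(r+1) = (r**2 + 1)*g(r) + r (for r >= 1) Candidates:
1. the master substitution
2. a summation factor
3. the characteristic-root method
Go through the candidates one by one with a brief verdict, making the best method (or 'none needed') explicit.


Technique: a summation factor — because the multiplier r**2 + 1 is index-dependent, divide through by its running product and sum the resulting differences.
- the master substitution — no fixed divisor shrinks the index between calls.
- a summation factor — a fit — the right tool for this form.
- the characteristic-root method — an index-dependent weight blocks the pure exponential ansatz.


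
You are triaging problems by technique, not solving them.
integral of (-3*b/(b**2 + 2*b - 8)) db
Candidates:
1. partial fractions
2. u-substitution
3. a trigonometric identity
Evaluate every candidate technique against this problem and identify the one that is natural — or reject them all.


Method: partial fractions — a proper rational integrand over the factorable b**2 + 2*b - 8: partial fractions reduce it to elementary pieces.
- partial fractions — a fit — the right tool for this form.
- u-substitution — no subexpression of the integrand serves as a whole-integral substitution inner — individual terms may offer their own, but none carries its derivative as a factor of the full integrand; a working change of variable would have to be constructed from outside the expression.
- a trigonometric identity — there is no trigonometric structure at all — the integrand carries no sine or cosine to rewrite.
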